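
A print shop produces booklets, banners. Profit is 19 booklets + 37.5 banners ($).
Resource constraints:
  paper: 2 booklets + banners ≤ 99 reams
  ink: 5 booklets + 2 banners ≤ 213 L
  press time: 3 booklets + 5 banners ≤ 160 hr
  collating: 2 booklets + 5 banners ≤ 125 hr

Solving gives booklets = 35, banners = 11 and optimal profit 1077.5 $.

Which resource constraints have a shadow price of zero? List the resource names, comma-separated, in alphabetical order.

ink, paper

paper: 81/99 (slack 18)
ink: 197/213 (slack 16)
press time: 160/160 (binding)
collating: 125/125 (binding)
By complementary slackness, a constraint with positive slack has shadow price 0 → ink, paper.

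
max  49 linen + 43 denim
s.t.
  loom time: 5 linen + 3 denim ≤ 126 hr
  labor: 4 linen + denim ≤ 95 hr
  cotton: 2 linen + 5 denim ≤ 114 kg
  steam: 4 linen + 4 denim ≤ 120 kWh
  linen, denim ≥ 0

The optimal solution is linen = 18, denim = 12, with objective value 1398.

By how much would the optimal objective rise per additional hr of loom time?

Binding: loom time and steam. Non-binding: labor (11 unused), cotton (18 unused).
Slack constraints have shadow price 0 (complementary slackness).
Dual feasibility on the basic columns requires 5·y_loom time + 4·y_steam = 49, 3·y_loom time + 4·y_steam = 43.
This yields shadow prices y_loom time = 3, y_steam = 8.5.
Shadow price of loom time = 3.

3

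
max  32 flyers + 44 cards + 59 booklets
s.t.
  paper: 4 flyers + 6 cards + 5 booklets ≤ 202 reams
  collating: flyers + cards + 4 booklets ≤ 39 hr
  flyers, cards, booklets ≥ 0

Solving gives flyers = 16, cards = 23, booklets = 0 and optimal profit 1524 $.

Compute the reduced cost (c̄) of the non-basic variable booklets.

-3

At the optimum: paper uses 202 of 202 (binding); collating uses 39 of 39 (binding).
Dual feasibility on the basic columns requires 4·y_paper + 1·y_collating = 32, 6·y_paper + 1·y_collating = 44.
This yields shadow prices y_paper = 6, y_collating = 8.
Reduced cost of booklets: c₃ − yᵀa₃ = 59 − (6·5 + 8·4) = 59 − 62 = -3.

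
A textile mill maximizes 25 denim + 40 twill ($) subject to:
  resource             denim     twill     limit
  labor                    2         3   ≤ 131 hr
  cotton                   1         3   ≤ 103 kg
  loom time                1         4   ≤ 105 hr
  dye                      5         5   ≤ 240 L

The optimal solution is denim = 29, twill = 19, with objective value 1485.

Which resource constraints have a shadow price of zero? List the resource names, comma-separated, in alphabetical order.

labor: 115/131 (slack 16)
cotton: 86/103 (slack 17)
loom time: 105/105 (binding)
dye: 240/240 (binding)
By complementary slackness, a constraint with positive slack has shadow price 0 → cotton, labor.

cotton, labor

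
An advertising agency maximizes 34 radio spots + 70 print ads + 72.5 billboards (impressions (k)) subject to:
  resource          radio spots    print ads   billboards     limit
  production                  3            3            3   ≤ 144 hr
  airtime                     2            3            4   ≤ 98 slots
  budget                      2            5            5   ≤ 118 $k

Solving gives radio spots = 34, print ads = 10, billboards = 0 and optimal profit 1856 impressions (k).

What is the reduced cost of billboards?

Binding: airtime and budget. Non-binding: production (12 unused).
Slack constraints have shadow price 0 (complementary slackness).
From A_Bᵀ y = c: 2·y_airtime + 2·y_budget = 34; 3·y_airtime + 5·y_budget = 70.
This yields shadow prices y_airtime = 7.5, y_budget = 9.5.
Reduced cost of billboards: c₃ − yᵀa₃ = 72.5 − (7.5·4 + 9.5·5) = 72.5 − 77.5 = -5.

-5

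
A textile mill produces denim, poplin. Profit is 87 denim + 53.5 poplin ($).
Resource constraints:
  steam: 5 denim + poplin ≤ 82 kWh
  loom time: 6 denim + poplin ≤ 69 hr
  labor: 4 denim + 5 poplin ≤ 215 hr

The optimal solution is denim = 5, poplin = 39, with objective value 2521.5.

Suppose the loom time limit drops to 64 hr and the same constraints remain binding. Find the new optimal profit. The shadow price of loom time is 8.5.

2479

Δb = -5, so new z* = 2521.5 + (8.5)·(-5) = 2521.5 − 42.5 = 2479.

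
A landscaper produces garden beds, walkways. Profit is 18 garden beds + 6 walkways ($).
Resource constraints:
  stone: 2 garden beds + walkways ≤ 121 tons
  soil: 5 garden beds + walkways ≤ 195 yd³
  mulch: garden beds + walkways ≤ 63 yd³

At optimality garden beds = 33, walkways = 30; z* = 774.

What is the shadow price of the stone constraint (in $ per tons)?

At the optimum: stone uses 96 of 121 (slack = 25); soil uses 195 of 195 (binding); mulch uses 63 of 63 (binding).
Since stone is not tight, its dual is 0.
The binding rows give the dual system: 5·y_soil + 1·y_mulch = 18 and 1·y_soil + 1·y_mulch = 6.
→ y_soil = 3 and y_mulch = 3.
Shadow price of stone = 0.

0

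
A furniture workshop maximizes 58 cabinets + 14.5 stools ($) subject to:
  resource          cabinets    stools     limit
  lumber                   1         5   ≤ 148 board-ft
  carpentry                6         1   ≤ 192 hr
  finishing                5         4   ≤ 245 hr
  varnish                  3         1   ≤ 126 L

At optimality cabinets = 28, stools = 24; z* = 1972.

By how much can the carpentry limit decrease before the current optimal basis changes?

Binding constraints: lumber, carpentry. The basis is B = [[1,5],[6,1]] with det -29.
Per unit decrease in carpentry, x* moves by d = (-0.1724, 0.0345).
The basis stays optimal until cabinets reaches 0; allowable decrease = 162.4 hr.

162.4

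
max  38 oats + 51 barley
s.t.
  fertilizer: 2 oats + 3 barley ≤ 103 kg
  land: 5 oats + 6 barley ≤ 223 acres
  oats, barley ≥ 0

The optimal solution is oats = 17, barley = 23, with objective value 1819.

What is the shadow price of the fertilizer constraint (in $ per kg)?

9

Check each constraint at x*: fertilizer 103/103 (tight); land 223/223 (tight).
Dual feasibility on the basic columns requires 2·y_fertilizer + 5·y_land = 38, 3·y_fertilizer + 6·y_land = 51.
Solving: y_fertilizer = 9, y_land = 4.
Shadow price of fertilizer = 9.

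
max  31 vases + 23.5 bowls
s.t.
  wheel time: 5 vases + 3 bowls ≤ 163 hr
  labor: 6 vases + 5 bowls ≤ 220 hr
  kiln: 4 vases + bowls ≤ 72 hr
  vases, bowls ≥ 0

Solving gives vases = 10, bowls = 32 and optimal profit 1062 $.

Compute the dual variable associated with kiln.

At the optimum: wheel time uses 146 of 163 (slack = 17); labor uses 220 of 220 (binding); kiln uses 72 of 72 (binding).
Slack constraints have shadow price 0 (complementary slackness).
From A_Bᵀ y = c: 6·y_labor + 4·y_kiln = 31; 5·y_labor + 1·y_kiln = 23.5.
Solving: y_labor = 4.5, y_kiln = 1.
Shadow price of kiln = 1.

1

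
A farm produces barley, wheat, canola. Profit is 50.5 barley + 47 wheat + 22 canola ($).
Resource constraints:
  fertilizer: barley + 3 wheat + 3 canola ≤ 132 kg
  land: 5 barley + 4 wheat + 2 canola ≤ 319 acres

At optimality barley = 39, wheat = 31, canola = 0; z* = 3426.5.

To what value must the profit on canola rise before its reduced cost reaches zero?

Check each constraint at x*: fertilizer 132/132 (tight); land 319/319 (tight).
Dual feasibility on the basic columns requires 1·y_fertilizer + 5·y_land = 50.5, 3·y_fertilizer + 4·y_land = 47.
Solving: y_fertilizer = 3, y_land = 9.5.
canola enters the basis when its profit ≥ yᵀa₃ = 3·3 + 9.5·2 = 28.

28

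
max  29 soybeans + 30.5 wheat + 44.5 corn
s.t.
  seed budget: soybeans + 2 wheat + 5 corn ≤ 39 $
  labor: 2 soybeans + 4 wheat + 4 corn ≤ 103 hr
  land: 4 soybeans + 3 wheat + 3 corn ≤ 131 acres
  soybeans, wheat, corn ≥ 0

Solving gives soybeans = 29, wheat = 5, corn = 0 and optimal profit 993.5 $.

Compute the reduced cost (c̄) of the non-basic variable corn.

At the optimum: seed budget uses 39 of 39 (binding); labor uses 78 of 103 (slack = 25); land uses 131 of 131 (binding).
Slack constraints have shadow price 0 (complementary slackness).
From A_Bᵀ y = c: 1·y_seed budget + 4·y_land = 29; 2·y_seed budget + 3·y_land = 30.5.
Solving: y_seed budget = 7, y_land = 5.5.
Reduced cost of corn: c₃ − yᵀa₃ = 44.5 − (7·5 + 5.5·3) = 44.5 − 51.5 = -7.

-7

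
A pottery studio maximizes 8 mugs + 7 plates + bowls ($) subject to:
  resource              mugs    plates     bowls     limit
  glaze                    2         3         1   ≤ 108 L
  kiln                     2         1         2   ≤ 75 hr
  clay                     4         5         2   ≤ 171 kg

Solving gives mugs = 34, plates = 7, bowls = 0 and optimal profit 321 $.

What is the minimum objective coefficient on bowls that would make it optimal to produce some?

6

Check each constraint at x*: glaze 89/108 (slack 19); kiln 75/75 (tight); clay 171/171 (tight).
Slack constraints have shadow price 0 (complementary slackness).
The binding rows give the dual system: 2·y_kiln + 4·y_clay = 8 and 1·y_kiln + 5·y_clay = 7.
→ y_kiln = 2 and y_clay = 1.
bowls enters the basis when its profit ≥ yᵀa₃ = 2·2 + 1·2 = 6.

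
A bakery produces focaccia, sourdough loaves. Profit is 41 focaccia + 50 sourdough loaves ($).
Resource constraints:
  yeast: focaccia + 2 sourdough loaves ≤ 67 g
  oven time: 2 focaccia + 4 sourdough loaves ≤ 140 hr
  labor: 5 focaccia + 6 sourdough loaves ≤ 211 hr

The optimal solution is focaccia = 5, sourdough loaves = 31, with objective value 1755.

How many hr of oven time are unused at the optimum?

6

oven time used = 2·5 + 4·31 = 134; slack = 140 − 134 = 6.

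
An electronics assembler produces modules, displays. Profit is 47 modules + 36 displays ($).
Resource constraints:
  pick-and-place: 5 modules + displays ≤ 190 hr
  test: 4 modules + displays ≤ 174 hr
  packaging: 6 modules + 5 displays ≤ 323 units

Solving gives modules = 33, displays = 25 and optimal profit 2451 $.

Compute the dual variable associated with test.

At the optimum: pick-and-place uses 190 of 190 (binding); test uses 157 of 174 (slack = 17); packaging uses 323 of 323 (binding).
By complementary slackness, y = 0 for the non-binding constraint.
The binding rows give the dual system: 5·y_pick-and-place + 6·y_packaging = 47 and 1·y_pick-and-place + 5·y_packaging = 36.
Solving: y_pick-and-place = 1, y_packaging = 7.
Shadow price of test = 0.

0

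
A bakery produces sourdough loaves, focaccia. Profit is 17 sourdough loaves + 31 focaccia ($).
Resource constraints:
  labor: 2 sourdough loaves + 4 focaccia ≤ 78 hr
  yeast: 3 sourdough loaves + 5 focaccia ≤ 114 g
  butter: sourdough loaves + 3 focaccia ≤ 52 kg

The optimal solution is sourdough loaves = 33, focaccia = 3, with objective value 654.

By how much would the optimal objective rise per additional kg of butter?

0

Binding: labor and yeast. Non-binding: butter (10 unused).
By complementary slackness, y = 0 for the non-binding constraint.
The binding rows give the dual system: 2·y_labor + 3·y_yeast = 17 and 4·y_labor + 5·y_yeast = 31.
→ y_labor = 4 and y_yeast = 3.
Shadow price of butter = 0.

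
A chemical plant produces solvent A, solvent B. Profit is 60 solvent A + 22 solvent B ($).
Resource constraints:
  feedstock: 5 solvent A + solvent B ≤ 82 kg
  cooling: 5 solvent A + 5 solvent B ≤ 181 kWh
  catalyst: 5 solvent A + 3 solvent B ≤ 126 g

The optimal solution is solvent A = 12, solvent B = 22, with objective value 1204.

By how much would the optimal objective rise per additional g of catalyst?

Binding: feedstock and catalyst. Non-binding: cooling (11 unused).
Slack constraints have shadow price 0 (complementary slackness).
Dual feasibility on the basic columns requires 5·y_feedstock + 5·y_catalyst = 60, 1·y_feedstock + 3·y_catalyst = 22.
→ y_feedstock = 7 and y_catalyst = 5.
Shadow price of catalyst = 5.

5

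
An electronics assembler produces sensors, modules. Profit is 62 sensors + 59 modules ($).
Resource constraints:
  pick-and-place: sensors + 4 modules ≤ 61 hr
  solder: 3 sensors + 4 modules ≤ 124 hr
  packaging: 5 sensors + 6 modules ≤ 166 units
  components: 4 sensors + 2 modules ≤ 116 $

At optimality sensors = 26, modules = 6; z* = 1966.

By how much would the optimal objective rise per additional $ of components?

5.5

Check each constraint at x*: pick-and-place 50/61 (slack 11); solder 102/124 (slack 22); packaging 166/166 (tight); components 116/116 (tight).
Since pick-and-place, solder are not tight, their duals are 0.
The binding rows give the dual system: 5·y_packaging + 4·y_components = 62 and 6·y_packaging + 2·y_components = 59.
Solving: y_packaging = 8, y_components = 5.5.
Shadow price of components = 5.5.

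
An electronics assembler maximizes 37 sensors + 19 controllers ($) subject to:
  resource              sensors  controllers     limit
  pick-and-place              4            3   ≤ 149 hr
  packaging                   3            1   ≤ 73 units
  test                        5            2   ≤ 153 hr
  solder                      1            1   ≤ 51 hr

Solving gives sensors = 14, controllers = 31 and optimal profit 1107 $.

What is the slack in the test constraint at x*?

test used = 5·14 + 2·31 = 132; slack = 153 − 132 = 21.

21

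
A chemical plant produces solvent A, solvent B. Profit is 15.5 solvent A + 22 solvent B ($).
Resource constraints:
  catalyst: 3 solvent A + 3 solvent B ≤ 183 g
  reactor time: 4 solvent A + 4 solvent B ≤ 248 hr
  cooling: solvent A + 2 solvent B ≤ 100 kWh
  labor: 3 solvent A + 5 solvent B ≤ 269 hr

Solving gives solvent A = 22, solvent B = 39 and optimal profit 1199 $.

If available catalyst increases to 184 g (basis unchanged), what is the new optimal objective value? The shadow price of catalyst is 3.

1202

Δb = 1, so new z* = 1199 + (3)·(1) = 1199 + 3 = 1202.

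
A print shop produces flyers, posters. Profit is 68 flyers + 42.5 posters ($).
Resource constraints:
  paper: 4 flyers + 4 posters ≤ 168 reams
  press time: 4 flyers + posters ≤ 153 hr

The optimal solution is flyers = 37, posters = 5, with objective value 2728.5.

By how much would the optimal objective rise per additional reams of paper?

8.5

Both paper and press time are binding at x*.
From A_Bᵀ y = c: 4·y_paper + 4·y_press time = 68; 4·y_paper + 1·y_press time = 42.5.
This yields shadow prices y_paper = 8.5, y_press time = 8.5.
Shadow price of paper = 8.5.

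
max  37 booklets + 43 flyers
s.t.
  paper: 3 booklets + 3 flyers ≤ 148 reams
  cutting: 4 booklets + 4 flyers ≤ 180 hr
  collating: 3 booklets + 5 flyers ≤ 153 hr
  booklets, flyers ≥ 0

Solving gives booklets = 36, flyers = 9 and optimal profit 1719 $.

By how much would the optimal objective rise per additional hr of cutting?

7

At the optimum: paper uses 135 of 148 (slack = 13); cutting uses 180 of 180 (binding); collating uses 153 of 153 (binding).
By complementary slackness, y = 0 for the non-binding constraint.
The binding rows give the dual system: 4·y_cutting + 3·y_collating = 37 and 4·y_cutting + 5·y_collating = 43.
This yields shadow prices y_cutting = 7, y_collating = 3.
Shadow price of cutting = 7.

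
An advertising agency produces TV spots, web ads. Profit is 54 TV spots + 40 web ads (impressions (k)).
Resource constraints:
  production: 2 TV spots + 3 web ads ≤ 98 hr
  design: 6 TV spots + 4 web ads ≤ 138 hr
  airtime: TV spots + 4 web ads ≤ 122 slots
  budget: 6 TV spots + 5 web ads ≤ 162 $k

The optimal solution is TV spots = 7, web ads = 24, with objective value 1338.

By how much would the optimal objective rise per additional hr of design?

At the optimum: production uses 86 of 98 (slack = 12); design uses 138 of 138 (binding); airtime uses 103 of 122 (slack = 19); budget uses 162 of 162 (binding).
By complementary slackness, y = 0 for the non-binding constraints.
Dual feasibility on the basic columns requires 6·y_design + 6·y_budget = 54, 4·y_design + 5·y_budget = 40.
This yields shadow prices y_design = 5, y_budget = 4.
Shadow price of design = 5.

5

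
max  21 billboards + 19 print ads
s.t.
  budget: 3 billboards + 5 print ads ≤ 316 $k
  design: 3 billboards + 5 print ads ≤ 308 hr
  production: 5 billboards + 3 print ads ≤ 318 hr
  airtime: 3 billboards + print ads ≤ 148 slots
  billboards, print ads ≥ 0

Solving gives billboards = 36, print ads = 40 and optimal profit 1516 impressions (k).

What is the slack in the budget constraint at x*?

budget used = 3·36 + 5·40 = 308; slack = 316 − 308 = 8.

8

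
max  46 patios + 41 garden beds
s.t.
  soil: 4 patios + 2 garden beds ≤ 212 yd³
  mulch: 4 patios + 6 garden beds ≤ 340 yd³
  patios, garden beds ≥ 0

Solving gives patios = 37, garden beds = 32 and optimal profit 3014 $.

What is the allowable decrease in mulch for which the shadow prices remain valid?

Binding constraints: soil, mulch. The basis is B = [[4,2],[4,6]] with det 16.
Per unit decrease in mulch, x* moves by d = (0.125, -0.25).
The basis stays optimal until garden beds reaches 0; allowable decrease = 128 yd³.

128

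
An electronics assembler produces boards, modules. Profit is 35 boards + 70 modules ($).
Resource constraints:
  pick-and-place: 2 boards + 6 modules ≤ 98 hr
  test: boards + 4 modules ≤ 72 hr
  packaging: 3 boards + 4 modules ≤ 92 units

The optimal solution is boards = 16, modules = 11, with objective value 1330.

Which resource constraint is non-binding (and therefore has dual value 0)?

test

pick-and-place: 98/98 (binding)
test: 60/72 (slack 12)
packaging: 92/92 (binding)
By complementary slackness, a constraint with positive slack has shadow price 0 → test.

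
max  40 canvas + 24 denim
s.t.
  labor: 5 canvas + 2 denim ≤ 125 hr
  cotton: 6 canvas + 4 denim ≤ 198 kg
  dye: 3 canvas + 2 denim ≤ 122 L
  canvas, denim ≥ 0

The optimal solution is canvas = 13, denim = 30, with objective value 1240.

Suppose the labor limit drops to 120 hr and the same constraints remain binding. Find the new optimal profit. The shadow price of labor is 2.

1230

Δb = -5, so new z* = 1240 + (2)·(-5) = 1240 − 10 = 1230.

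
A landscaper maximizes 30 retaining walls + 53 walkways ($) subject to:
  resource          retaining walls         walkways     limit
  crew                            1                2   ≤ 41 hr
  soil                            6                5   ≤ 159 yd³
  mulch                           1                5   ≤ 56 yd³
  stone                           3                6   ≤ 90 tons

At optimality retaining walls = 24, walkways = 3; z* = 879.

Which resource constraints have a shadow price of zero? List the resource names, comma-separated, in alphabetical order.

crew: 30/41 (slack 11)
soil: 159/159 (binding)
mulch: 39/56 (slack 17)
stone: 90/90 (binding)
By complementary slackness, a constraint with positive slack has shadow price 0 → crew, mulch.

crew, mulch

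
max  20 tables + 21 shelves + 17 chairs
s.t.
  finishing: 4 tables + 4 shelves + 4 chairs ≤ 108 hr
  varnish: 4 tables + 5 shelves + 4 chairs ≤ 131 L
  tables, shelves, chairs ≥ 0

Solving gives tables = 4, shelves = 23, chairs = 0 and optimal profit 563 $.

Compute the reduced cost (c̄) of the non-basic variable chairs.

Both finishing and varnish are binding at x*.
Dual feasibility on the basic columns requires 4·y_finishing + 4·y_varnish = 20, 4·y_finishing + 5·y_varnish = 21.
→ y_finishing = 4 and y_varnish = 1.
Reduced cost of chairs: c₃ − yᵀa₃ = 17 − (4·4 + 1·4) = 17 − 20 = -3.

-3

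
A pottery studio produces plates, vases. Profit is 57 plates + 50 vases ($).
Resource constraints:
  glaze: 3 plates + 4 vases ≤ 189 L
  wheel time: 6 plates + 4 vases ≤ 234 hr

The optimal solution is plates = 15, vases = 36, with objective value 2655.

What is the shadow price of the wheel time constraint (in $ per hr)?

6.5

Both glaze and wheel time are binding at x*.
The binding rows give the dual system: 3·y_glaze + 6·y_wheel time = 57 and 4·y_glaze + 4·y_wheel time = 50.
This yields shadow prices y_glaze = 6, y_wheel time = 6.5.
Shadow price of wheel time = 6.5.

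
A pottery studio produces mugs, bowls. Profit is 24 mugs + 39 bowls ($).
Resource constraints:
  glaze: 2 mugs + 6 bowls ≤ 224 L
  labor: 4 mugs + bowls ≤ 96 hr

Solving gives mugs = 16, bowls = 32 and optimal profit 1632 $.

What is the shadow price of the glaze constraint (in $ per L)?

6

Check each constraint at x*: glaze 224/224 (tight); labor 96/96 (tight).
The binding rows give the dual system: 2·y_glaze + 4·y_labor = 24 and 6·y_glaze + 1·y_labor = 39.
Solving: y_glaze = 6, y_labor = 3.
Shadow price of glaze = 6.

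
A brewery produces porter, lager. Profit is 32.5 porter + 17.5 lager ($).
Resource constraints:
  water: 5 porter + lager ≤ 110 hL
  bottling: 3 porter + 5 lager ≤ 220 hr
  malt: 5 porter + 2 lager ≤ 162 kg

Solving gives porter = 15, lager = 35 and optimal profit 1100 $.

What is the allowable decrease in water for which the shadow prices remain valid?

66

Binding constraints: water, bottling. The basis is B = [[5,1],[3,5]] with det 22.
Per unit decrease in water, x* moves by d = (-0.2273, 0.1364).
The basis stays optimal until porter reaches 0; allowable decrease = 66 hL.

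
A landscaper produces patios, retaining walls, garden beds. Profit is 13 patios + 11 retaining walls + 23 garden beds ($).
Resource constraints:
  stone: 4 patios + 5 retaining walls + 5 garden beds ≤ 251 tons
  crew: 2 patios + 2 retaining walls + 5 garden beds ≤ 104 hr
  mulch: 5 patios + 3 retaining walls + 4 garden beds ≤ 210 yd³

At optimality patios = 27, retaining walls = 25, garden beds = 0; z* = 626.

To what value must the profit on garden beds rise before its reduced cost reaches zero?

Binding: crew and mulch. Non-binding: stone (18 unused).
Since stone is not tight, its dual is 0.
From A_Bᵀ y = c: 2·y_crew + 5·y_mulch = 13; 2·y_crew + 3·y_mulch = 11.
→ y_crew = 4 and y_mulch = 1.
garden beds enters the basis when its profit ≥ yᵀa₃ = 4·5 + 1·4 = 24.

24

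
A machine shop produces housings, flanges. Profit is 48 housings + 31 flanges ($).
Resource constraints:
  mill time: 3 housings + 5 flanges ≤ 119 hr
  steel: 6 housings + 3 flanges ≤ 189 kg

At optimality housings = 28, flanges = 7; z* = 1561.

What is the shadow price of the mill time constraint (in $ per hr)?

Both mill time and steel are binding at x*.
Dual feasibility on the basic columns requires 3·y_mill time + 6·y_steel = 48, 5·y_mill time + 3·y_steel = 31.
Solving: y_mill time = 2, y_steel = 7.
Shadow price of mill time = 2.

2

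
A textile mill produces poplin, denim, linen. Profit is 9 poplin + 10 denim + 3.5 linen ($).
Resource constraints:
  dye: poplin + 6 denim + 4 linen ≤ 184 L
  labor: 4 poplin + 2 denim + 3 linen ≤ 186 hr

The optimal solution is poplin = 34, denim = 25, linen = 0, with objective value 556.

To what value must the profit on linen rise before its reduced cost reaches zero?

10

At the optimum: dye uses 184 of 184 (binding); labor uses 186 of 186 (binding).
From A_Bᵀ y = c: 1·y_dye + 4·y_labor = 9; 6·y_dye + 2·y_labor = 10.
→ y_dye = 1 and y_labor = 2.
linen enters the basis when its profit ≥ yᵀa₃ = 1·4 + 2·3 = 10.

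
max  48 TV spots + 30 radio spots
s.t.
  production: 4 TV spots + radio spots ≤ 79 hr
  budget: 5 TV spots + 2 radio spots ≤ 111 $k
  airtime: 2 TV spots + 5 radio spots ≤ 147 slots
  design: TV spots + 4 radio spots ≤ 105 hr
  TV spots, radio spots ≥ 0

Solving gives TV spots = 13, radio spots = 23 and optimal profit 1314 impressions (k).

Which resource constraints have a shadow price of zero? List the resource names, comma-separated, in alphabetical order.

airtime, production

production: 75/79 (slack 4)
budget: 111/111 (binding)
airtime: 141/147 (slack 6)
design: 105/105 (binding)
By complementary slackness, a constraint with positive slack has shadow price 0 → airtime, production.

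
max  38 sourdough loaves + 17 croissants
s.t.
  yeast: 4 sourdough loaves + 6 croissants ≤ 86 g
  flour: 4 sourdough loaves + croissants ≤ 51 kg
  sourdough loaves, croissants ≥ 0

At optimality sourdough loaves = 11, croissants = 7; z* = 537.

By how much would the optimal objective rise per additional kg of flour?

8

Both yeast and flour are binding at x*.
The binding rows give the dual system: 4·y_yeast + 4·y_flour = 38 and 6·y_yeast + 1·y_flour = 17.
This yields shadow prices y_yeast = 1.5, y_flour = 8.
Shadow price of flour = 8.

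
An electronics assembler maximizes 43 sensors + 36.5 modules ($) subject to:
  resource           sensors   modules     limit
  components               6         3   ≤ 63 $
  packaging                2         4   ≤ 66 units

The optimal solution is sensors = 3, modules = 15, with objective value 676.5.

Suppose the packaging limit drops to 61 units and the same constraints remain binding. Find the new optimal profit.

651.5

Check each constraint at x*: components 63/63 (tight); packaging 66/66 (tight).
From A_Bᵀ y = c: 6·y_components + 2·y_packaging = 43; 3·y_components + 4·y_packaging = 36.5.
This yields shadow prices y_components = 5.5, y_packaging = 5.
Δz = y_packaging·Δb = 5 × (-5) = -25, so new z* = 676.5 − 25 = 651.5.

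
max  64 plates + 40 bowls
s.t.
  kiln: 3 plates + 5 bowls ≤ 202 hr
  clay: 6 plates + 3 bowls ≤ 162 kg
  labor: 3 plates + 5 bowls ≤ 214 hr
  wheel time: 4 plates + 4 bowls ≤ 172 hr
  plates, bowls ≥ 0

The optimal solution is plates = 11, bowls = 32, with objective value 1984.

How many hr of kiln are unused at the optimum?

9

kiln used = 3·11 + 5·32 = 193; slack = 202 − 193 = 9.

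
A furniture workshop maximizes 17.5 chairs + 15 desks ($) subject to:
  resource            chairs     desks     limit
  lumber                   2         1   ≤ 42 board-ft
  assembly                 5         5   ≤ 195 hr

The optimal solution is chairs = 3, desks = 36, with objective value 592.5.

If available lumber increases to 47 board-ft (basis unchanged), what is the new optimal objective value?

Both lumber and assembly are binding at x*.
From A_Bᵀ y = c: 2·y_lumber + 5·y_assembly = 17.5; 1·y_lumber + 5·y_assembly = 15.
This yields shadow prices y_lumber = 2.5, y_assembly = 2.5.
Δz = y_lumber·Δb = 2.5 × (5) = 12.5, so new z* = 592.5 + 12.5 = 605.

605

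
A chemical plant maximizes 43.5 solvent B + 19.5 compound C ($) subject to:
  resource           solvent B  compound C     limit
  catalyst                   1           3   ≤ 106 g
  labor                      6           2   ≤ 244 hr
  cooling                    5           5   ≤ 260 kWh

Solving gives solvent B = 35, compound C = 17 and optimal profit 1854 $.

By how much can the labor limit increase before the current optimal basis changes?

68

Binding constraints: labor, cooling. The basis is B = [[6,2],[5,5]] with det 20.
Per unit increase in labor, x* moves by d = (0.25, -0.25).
The basis stays optimal until compound C reaches 0; allowable increase = 68 hr.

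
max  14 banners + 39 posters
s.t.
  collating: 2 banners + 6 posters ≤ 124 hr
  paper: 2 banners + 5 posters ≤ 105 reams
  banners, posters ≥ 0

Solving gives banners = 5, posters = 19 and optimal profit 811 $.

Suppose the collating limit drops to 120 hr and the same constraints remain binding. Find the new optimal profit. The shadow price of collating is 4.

795

Δb = -4, so new z* = 811 + (4)·(-4) = 811 − 16 = 795.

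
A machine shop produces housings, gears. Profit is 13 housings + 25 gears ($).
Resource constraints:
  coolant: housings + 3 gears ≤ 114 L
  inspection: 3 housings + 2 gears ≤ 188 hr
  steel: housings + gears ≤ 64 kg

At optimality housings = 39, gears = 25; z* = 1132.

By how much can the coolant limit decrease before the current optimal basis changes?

Binding constraints: coolant, steel. The basis is B = [[1,3],[1,1]] with det -2.
Per unit decrease in coolant, x* moves by d = (0.5, -0.5).
The basis stays optimal until inspection becomes binding; allowable decrease = 42 L.

42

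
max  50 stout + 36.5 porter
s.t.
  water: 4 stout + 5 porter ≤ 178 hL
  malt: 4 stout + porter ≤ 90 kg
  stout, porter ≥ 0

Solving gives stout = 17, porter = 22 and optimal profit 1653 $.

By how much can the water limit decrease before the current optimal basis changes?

88

Binding constraints: water, malt. The basis is B = [[4,5],[4,1]] with det -16.
Per unit decrease in water, x* moves by d = (0.0625, -0.25).
The basis stays optimal until porter reaches 0; allowable decrease = 88 hL.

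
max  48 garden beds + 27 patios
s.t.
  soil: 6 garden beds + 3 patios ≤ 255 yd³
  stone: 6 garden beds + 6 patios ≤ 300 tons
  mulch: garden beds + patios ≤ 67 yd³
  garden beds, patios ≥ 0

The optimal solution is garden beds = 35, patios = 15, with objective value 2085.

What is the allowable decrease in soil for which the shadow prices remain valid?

105

Binding constraints: soil, stone. The basis is B = [[6,3],[6,6]] with det 18.
Per unit decrease in soil, x* moves by d = (-0.3333, 0.3333).
The basis stays optimal until garden beds reaches 0; allowable decrease = 105 yd³.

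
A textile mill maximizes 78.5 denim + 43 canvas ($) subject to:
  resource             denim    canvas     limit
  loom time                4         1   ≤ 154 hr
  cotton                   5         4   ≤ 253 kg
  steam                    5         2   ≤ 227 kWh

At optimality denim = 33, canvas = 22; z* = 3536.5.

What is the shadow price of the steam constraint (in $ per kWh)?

Binding: loom time and cotton. Non-binding: steam (18 unused).
By complementary slackness, y = 0 for the non-binding constraint.
Dual feasibility on the basic columns requires 4·y_loom time + 5·y_cotton = 78.5, 1·y_loom time + 4·y_cotton = 43.
→ y_loom time = 9 and y_cotton = 8.5.
Shadow price of steam = 0.

0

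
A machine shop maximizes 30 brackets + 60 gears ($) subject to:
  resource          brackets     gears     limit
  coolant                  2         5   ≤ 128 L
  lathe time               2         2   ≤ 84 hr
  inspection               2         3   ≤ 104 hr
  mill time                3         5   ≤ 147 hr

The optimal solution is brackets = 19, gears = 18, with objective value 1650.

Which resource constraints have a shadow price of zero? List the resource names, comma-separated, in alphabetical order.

coolant: 128/128 (binding)
lathe time: 74/84 (slack 10)
inspection: 92/104 (slack 12)
mill time: 147/147 (binding)
By complementary slackness, a constraint with positive slack has shadow price 0 → inspection, lathe time.

inspection, lathe time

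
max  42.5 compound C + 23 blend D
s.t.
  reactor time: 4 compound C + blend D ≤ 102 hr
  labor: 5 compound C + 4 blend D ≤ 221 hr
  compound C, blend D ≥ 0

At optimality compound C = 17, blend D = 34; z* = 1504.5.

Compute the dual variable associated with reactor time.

Both reactor time and labor are binding at x*.
The binding rows give the dual system: 4·y_reactor time + 5·y_labor = 42.5 and 1·y_reactor time + 4·y_labor = 23.
This yields shadow prices y_reactor time = 5, y_labor = 4.5.
Shadow price of reactor time = 5.

5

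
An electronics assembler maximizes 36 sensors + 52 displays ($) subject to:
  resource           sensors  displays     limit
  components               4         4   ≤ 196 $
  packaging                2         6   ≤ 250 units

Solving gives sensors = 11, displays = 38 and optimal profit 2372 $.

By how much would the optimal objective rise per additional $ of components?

7

Check each constraint at x*: components 196/196 (tight); packaging 250/250 (tight).
Dual feasibility on the basic columns requires 4·y_components + 2·y_packaging = 36, 4·y_components + 6·y_packaging = 52.
→ y_components = 7 and y_packaging = 4.
Shadow price of components = 7.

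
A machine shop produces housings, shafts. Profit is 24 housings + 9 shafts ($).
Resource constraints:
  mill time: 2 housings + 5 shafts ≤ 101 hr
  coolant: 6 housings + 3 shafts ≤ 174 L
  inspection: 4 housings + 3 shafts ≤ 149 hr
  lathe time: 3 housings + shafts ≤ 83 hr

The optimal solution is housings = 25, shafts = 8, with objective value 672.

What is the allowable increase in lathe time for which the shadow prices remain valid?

Binding constraints: coolant, lathe time. The basis is B = [[6,3],[3,1]] with det -3.
Per unit increase in lathe time, x* moves by d = (1, -2).
The basis stays optimal until shafts reaches 0; allowable increase = 4 hr.

4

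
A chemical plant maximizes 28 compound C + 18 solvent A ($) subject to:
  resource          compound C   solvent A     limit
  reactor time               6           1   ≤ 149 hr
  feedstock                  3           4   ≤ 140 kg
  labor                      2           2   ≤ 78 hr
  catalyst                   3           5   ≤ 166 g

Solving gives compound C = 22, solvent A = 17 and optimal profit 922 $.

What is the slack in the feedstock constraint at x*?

feedstock used = 3·22 + 4·17 = 134; slack = 140 − 134 = 6.

6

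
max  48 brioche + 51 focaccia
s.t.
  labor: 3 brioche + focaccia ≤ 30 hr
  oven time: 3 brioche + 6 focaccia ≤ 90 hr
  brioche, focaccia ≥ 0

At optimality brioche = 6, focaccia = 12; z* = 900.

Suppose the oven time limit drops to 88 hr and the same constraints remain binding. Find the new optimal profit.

886

At the optimum: labor uses 30 of 30 (binding); oven time uses 90 of 90 (binding).
Dual feasibility on the basic columns requires 3·y_labor + 3·y_oven time = 48, 1·y_labor + 6·y_oven time = 51.
→ y_labor = 9 and y_oven time = 7.
Δz = y_oven time·Δb = 7 × (-2) = -14, so new z* = 900 − 14 = 886.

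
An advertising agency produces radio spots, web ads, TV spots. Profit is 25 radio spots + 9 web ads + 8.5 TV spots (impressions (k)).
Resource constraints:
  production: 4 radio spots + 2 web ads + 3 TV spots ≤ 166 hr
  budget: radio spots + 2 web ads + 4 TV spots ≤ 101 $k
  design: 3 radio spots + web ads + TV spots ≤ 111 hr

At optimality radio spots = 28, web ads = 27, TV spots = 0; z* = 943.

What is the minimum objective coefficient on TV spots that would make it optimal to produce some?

10

Binding: production and design. Non-binding: budget (19 unused).
Since budget is not tight, its dual is 0.
Dual feasibility on the basic columns requires 4·y_production + 3·y_design = 25, 2·y_production + 1·y_design = 9.
This yields shadow prices y_production = 1, y_design = 7.
TV spots enters the basis when its profit ≥ yᵀa₃ = 1·3 + 7·1 = 10.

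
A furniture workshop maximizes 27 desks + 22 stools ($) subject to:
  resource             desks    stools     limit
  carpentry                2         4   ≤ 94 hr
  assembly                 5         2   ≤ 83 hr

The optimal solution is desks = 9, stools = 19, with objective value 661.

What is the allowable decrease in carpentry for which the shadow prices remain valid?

Binding constraints: carpentry, assembly. The basis is B = [[2,4],[5,2]] with det -16.
Per unit decrease in carpentry, x* moves by d = (0.125, -0.3125).
The basis stays optimal until stools reaches 0; allowable decrease = 60.8 hr.

60.8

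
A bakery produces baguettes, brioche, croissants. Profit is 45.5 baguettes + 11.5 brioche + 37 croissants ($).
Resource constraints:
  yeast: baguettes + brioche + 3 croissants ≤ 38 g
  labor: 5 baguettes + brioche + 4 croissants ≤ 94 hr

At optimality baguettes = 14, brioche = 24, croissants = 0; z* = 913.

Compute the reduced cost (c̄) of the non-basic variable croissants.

Check each constraint at x*: yeast 38/38 (tight); labor 94/94 (tight).
From A_Bᵀ y = c: 1·y_yeast + 5·y_labor = 45.5; 1·y_yeast + 1·y_labor = 11.5.
Solving: y_yeast = 3, y_labor = 8.5.
Reduced cost of croissants: c₃ − yᵀa₃ = 37 − (3·3 + 8.5·4) = 37 − 43 = -6.

-6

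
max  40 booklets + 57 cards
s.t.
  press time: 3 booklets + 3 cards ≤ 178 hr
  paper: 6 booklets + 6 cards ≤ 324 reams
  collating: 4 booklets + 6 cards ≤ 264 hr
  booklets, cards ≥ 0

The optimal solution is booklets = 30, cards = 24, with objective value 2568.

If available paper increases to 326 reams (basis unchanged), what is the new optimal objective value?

2570

Check each constraint at x*: press time 162/178 (slack 16); paper 324/324 (tight); collating 264/264 (tight).
Slack constraints have shadow price 0 (complementary slackness).
The binding rows give the dual system: 6·y_paper + 4·y_collating = 40 and 6·y_paper + 6·y_collating = 57.
→ y_paper = 1 and y_collating = 8.5.
Δz = y_paper·Δb = 1 × (2) = 2, so new z* = 2568 + 2 = 2570.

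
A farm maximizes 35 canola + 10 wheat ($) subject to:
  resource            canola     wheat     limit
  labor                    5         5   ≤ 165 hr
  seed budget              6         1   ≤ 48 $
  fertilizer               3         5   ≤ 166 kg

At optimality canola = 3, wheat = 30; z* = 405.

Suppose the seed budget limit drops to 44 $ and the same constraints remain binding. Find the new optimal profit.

385

Binding: labor and seed budget. Non-binding: fertilizer (7 unused).
Slack constraints have shadow price 0 (complementary slackness).
From A_Bᵀ y = c: 5·y_labor + 6·y_seed budget = 35; 5·y_labor + 1·y_seed budget = 10.
→ y_labor = 1 and y_seed budget = 5.
Δz = y_seed budget·Δb = 5 × (-4) = -20, so new z* = 405 − 20 = 385.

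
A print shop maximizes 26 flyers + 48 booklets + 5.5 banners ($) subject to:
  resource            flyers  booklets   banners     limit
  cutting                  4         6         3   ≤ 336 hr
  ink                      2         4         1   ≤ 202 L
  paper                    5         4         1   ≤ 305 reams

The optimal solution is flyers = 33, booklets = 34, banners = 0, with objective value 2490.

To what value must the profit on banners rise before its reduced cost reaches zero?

15

Binding: cutting and ink. Non-binding: paper (4 unused).
Slack constraints have shadow price 0 (complementary slackness).
Dual feasibility on the basic columns requires 4·y_cutting + 2·y_ink = 26, 6·y_cutting + 4·y_ink = 48.
Solving: y_cutting = 2, y_ink = 9.
banners enters the basis when its profit ≥ yᵀa₃ = 2·3 + 9·1 = 15.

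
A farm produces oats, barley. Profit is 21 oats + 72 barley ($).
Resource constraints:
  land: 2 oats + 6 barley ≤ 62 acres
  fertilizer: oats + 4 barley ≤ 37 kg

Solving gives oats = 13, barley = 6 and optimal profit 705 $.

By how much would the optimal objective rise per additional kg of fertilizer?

Check each constraint at x*: land 62/62 (tight); fertilizer 37/37 (tight).
Dual feasibility on the basic columns requires 2·y_land + 1·y_fertilizer = 21, 6·y_land + 4·y_fertilizer = 72.
This yields shadow prices y_land = 6, y_fertilizer = 9.
Shadow price of fertilizer = 9.

9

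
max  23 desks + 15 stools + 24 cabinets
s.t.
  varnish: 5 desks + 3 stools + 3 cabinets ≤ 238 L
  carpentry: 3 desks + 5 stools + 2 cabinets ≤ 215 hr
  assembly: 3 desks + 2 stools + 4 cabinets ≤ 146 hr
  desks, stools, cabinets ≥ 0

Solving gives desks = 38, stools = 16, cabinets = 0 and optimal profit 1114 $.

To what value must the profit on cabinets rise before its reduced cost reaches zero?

Binding: varnish and assembly. Non-binding: carpentry (21 unused).
Since carpentry is not tight, its dual is 0.
From A_Bᵀ y = c: 5·y_varnish + 3·y_assembly = 23; 3·y_varnish + 2·y_assembly = 15.
Solving: y_varnish = 1, y_assembly = 6.
cabinets enters the basis when its profit ≥ yᵀa₃ = 1·3 + 6·4 = 27.

27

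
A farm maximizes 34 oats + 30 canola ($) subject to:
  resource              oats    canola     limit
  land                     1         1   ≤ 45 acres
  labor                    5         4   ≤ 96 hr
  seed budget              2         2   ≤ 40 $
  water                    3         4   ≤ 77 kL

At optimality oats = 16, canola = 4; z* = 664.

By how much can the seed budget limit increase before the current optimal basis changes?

Binding constraints: labor, seed budget. The basis is B = [[5,4],[2,2]] with det 2.
Per unit increase in seed budget, x* moves by d = (-2, 2.5).
The basis stays optimal until water becomes binding; allowable increase = 3.25 $.

3.25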